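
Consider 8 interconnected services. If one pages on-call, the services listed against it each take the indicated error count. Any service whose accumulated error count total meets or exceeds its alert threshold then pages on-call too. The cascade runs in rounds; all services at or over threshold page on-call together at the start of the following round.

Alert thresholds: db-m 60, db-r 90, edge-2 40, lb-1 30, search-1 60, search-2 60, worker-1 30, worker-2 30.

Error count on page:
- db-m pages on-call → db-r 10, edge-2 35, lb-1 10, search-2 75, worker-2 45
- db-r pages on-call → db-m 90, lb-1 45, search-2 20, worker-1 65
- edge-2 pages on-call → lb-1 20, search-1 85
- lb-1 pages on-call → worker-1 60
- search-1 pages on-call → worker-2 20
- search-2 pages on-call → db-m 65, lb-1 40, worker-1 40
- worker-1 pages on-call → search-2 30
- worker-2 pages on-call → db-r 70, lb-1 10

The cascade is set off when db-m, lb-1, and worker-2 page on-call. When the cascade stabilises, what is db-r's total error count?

80

Round 1 — db-m, lb-1, worker-2 page on-call (initial).
  db-r: +10+70 → 80 < 90
  edge-2: +35 → 35 < 40
  search-2: +75 → 75 ≥ 60
  worker-1: +60 → 60 ≥ 30
Round 2 — search-2, worker-1 page on-call.
No further pages.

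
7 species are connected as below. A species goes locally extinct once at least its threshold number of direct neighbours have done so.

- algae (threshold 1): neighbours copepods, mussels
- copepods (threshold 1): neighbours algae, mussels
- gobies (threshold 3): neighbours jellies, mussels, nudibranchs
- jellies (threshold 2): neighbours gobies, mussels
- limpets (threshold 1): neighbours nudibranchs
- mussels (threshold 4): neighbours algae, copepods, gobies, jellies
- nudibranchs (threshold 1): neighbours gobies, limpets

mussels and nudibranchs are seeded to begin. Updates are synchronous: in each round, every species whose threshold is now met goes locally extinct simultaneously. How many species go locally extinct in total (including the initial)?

5

Round 1 — mussels, nudibranchs go locally extinct (initial).
Round 2 — checking thresholds:
  algae: 1 of 2 neighbours ≥ 1, goes locally extinct.
  copepods: 1 of 2 neighbours ≥ 1, goes locally extinct.
  gobies: 2 of 3 neighbours < 3, below threshold.
  jellies: 1 of 2 neighbours < 2, below threshold.
  limpets: 1 of 1 neighbours ≥ 1, goes locally extinct.
Round 3 — no new extinctions; cascade stops.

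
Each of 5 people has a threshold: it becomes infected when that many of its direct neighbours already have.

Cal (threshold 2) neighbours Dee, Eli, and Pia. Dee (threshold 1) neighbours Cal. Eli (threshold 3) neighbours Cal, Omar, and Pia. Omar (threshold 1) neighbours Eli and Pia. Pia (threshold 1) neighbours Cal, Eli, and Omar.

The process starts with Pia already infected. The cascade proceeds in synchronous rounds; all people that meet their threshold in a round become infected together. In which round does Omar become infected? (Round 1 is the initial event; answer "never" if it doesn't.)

Round 1 — Pia becomes infected (initial).
Round 2 — checking thresholds:
  Cal: 1 of 3 neighbours < 2, holds.
  Eli: 1 of 3 neighbours < 3, holds.
  Omar: 1 of 2 neighbours ≥ 1, becomes infected.
Round 3 — no new infections; cascade stops.

2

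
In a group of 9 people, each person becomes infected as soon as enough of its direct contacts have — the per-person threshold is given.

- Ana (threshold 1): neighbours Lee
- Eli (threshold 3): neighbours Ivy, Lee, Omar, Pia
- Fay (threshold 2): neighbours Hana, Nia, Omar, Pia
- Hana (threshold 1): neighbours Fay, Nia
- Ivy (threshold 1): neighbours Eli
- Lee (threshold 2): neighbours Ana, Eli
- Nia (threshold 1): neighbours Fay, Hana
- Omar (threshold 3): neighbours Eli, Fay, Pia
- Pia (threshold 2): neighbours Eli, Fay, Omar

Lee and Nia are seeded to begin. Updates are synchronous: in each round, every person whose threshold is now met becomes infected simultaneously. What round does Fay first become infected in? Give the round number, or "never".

3

Round 1 — Lee, Nia become infected (initial).
Round 2 — checking thresholds:
  Ana: 1 of 1 neighbours ≥ 1, becomes infected.
  Eli: 1 of 4 neighbours < 3, holds.
  Fay: 1 of 4 neighbours < 2, holds.
  Hana: 1 of 2 neighbours ≥ 1, becomes infected.
Round 3 — checking thresholds:
  Eli: 1 of 4 neighbours < 3, holds.
  Fay: 2 of 4 neighbours ≥ 2, becomes infected.
Round 4 — no new infections; cascade stops.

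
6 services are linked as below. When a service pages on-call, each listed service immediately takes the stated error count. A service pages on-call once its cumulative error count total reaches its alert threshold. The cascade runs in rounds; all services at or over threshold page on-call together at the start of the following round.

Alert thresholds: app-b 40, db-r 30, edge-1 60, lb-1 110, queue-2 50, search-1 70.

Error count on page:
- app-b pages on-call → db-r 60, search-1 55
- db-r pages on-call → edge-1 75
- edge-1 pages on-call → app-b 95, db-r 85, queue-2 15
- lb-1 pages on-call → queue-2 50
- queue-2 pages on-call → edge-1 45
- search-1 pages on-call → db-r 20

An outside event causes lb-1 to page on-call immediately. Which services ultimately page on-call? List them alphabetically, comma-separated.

lb-1, queue-2

Round 1 — lb-1 pages on-call (initial).
  queue-2: +50 → 50 ≥ 50
Round 2 — queue-2 pages on-call.
  edge-1: +45 → 45 < 60
No further pages.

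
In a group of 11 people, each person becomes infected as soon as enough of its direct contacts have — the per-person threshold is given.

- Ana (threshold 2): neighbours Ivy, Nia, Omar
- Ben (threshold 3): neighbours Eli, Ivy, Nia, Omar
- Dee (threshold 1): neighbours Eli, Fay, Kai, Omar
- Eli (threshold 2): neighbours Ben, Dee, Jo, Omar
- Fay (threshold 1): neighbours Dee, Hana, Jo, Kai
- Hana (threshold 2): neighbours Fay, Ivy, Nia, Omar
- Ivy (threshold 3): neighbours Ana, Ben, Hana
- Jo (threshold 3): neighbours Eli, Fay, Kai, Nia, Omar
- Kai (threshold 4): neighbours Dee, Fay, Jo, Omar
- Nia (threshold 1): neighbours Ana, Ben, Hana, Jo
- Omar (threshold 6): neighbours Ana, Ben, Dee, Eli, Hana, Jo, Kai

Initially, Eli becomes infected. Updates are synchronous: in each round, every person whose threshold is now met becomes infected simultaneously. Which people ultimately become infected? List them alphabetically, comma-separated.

Dee, Eli, Fay

Round 1 — Eli becomes infected (initial).
Round 2 — checking thresholds:
  Ben: 1 of 4 neighbours < 3, below threshold.
  Dee: 1 of 4 neighbours ≥ 1, becomes infected.
  Jo: 1 of 5 neighbours < 3, below threshold.
  Omar: 1 of 7 neighbours < 6, below threshold.
Round 3 — checking thresholds:
  Ben: 1 of 4 neighbours < 3, below threshold.
  Fay: 1 of 4 neighbours ≥ 1, becomes infected.
  Jo: 1 of 5 neighbours < 3, below threshold.
  Kai: 1 of 4 neighbours < 4, below threshold.
  Omar: 2 of 7 neighbours < 6, below threshold.
Round 4 — no new infections; cascade stops.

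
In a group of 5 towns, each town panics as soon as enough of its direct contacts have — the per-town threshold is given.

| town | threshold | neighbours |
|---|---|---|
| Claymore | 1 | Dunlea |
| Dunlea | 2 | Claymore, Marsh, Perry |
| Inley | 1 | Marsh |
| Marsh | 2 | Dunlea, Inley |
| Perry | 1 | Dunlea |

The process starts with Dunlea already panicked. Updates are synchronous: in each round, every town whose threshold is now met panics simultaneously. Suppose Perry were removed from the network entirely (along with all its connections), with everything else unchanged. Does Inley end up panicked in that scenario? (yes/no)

With Perry removed:
Round 1 — Dunlea panics (initial).
Round 2 — checking thresholds:
  Claymore: 1 of 1 neighbours ≥ 1, panics.
  Marsh: 1 of 2 neighbours < 2, not yet.
Round 3 — no new panics; cascade stops.

no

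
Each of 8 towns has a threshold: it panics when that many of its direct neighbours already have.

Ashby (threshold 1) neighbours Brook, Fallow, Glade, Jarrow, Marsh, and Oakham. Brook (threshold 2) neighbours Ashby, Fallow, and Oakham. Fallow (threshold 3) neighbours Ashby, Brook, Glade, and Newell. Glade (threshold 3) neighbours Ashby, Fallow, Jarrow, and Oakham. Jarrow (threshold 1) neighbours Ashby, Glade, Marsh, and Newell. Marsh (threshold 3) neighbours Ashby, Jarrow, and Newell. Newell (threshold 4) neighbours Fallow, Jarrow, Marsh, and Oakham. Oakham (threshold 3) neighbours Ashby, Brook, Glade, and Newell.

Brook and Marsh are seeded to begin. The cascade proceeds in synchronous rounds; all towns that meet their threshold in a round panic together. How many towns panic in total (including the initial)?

4

Round 1 — Brook, Marsh panic (initial).
Round 2 — checking thresholds:
  Ashby: 2 of 6 neighbours ≥ 1, panics.
  Fallow: 1 of 4 neighbours < 3, below threshold.
  Jarrow: 1 of 4 neighbours ≥ 1, panics.
  Newell: 1 of 4 neighbours < 4, below threshold.
  Oakham: 1 of 4 neighbours < 3, below threshold.
Round 3 — no new panics; cascade stops.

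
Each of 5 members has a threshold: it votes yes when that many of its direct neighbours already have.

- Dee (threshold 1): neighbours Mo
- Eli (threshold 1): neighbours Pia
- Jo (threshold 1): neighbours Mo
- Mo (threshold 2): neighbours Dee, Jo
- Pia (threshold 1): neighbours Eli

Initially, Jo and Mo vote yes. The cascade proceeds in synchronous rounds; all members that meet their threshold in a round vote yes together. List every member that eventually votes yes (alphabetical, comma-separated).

Dee, Jo, Mo

Round 1 — Jo, Mo vote yes (initial).
Round 2 — checking thresholds:
  Dee: 1 of 1 neighbours ≥ 1, votes yes.
Round 3 — no new yes votes; cascade stops.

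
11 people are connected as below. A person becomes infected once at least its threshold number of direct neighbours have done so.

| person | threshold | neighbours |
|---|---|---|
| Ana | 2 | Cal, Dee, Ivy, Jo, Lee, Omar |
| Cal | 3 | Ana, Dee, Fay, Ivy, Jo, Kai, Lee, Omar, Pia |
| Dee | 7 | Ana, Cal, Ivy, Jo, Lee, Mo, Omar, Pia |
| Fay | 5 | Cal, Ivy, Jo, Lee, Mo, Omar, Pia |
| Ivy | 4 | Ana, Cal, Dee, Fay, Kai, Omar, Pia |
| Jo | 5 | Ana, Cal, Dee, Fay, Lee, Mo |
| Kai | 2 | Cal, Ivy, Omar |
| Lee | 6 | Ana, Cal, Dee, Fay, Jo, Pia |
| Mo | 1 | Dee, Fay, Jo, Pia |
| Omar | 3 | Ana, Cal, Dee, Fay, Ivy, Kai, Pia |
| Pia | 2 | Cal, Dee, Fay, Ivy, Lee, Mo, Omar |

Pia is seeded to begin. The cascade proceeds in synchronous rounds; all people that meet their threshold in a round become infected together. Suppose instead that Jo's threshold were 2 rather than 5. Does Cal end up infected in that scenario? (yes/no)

With Jo's threshold at 2:
Round 1 — Pia becomes infected (initial).
Round 2 — checking thresholds:
  Cal: 1 of 9 neighbours < 3, holds.
  Dee: 1 of 8 neighbours < 7, holds.
  Fay: 1 of 7 neighbours < 5, holds.
  Ivy: 1 of 7 neighbours < 4, holds.
  Lee: 1 of 6 neighbours < 6, holds.
  Mo: 1 of 4 neighbours ≥ 1, becomes infected.
  Omar: 1 of 7 neighbours < 3, holds.
Round 3 — no new infections; cascade stops.

no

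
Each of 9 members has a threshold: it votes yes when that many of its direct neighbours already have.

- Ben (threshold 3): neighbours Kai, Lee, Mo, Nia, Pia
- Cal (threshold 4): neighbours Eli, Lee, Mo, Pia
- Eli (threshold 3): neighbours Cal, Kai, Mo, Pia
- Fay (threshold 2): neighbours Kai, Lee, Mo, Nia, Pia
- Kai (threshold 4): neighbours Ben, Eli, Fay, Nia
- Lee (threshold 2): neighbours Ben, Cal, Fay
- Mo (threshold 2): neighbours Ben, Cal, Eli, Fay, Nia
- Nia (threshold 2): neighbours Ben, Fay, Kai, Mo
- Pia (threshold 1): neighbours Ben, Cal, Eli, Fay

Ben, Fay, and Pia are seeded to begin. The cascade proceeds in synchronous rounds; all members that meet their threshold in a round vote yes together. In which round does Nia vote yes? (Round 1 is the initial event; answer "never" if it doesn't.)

Round 1 — Ben, Fay, Pia vote yes (initial).
Round 2 — checking thresholds:
  Cal: 1 of 4 neighbours < 4, not yet.
  Eli: 1 of 4 neighbours < 3, not yet.
  Kai: 2 of 4 neighbours < 4, not yet.
  Lee: 2 of 3 neighbours ≥ 2, votes yes.
  Mo: 2 of 5 neighbours ≥ 2, votes yes.
  Nia: 2 of 4 neighbours ≥ 2, votes yes.
Round 3 — no new yes votes; cascade stops.

2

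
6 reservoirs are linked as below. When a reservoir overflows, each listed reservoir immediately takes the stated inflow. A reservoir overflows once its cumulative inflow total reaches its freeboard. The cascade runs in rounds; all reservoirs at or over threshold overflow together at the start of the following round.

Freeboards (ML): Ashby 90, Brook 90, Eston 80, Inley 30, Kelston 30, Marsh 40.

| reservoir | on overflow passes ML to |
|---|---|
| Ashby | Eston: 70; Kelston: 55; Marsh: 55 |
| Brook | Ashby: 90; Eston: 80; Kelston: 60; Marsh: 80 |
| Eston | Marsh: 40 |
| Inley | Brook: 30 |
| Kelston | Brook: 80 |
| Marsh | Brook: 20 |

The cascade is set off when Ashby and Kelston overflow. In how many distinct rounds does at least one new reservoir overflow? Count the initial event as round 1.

Round 1 — Ashby, Kelston overflow (initial).
  Brook: +80 → 80 < 90
  Eston: +70 → 70 < 80
  Marsh: +55 → 55 ≥ 40
Round 2 — Marsh overflows.
  Brook: +20 → 100 ≥ 90
Round 3 — Brook overflows.
  Eston: +80 → 150 ≥ 80
Round 4 — Eston overflows.
No further overflows.

4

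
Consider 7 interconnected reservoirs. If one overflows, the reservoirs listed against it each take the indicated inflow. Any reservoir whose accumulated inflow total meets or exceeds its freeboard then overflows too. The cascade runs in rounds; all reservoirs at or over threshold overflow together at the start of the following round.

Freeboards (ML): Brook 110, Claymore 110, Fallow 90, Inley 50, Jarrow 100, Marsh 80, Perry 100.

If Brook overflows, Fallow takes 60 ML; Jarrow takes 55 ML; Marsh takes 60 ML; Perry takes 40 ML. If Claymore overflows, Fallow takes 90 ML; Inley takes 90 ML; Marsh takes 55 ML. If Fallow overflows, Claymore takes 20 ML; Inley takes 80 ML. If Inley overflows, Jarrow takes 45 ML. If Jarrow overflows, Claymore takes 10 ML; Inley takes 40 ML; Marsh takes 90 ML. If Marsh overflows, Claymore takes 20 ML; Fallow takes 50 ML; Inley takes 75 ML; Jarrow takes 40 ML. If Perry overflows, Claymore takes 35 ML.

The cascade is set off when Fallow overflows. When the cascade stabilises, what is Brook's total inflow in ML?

0

Round 1 — Fallow overflows (initial).
  Claymore: +20 → 20 < 110
  Inley: +80 → 80 ≥ 50
Round 2 — Inley overflows.
  Jarrow: +45 → 45 < 100
No further overflows.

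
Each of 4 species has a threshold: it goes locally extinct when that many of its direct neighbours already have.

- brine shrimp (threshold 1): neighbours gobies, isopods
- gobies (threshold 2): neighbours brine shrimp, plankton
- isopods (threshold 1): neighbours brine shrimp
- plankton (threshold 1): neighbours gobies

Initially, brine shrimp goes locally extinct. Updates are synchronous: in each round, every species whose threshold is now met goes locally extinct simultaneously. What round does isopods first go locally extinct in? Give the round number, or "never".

2

Round 1 — brine shrimp goes locally extinct (initial).
Round 2 — checking thresholds:
  gobies: 1 of 2 neighbours < 2, not yet.
  isopods: 1 of 1 neighbours ≥ 1, goes locally extinct.
Round 3 — no new extinctions; cascade stops.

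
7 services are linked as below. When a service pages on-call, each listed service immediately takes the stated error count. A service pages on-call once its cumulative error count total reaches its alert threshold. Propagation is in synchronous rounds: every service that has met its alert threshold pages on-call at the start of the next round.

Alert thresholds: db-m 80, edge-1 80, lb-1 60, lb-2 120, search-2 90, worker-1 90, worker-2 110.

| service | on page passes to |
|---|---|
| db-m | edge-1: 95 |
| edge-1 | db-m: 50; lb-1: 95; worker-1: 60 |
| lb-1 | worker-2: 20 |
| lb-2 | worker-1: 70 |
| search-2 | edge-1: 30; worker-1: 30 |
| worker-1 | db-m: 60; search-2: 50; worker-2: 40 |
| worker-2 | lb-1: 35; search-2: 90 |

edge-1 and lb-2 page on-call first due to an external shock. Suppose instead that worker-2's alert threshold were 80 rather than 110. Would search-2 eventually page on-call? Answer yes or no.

no

With worker-2's alert threshold at 80:
Round 1 — edge-1, lb-2 page on-call (initial).
  db-m: +50 → 50 < 80
  lb-1: +95 → 95 ≥ 60
  worker-1: +60+70 → 130 ≥ 90
Round 2 — lb-1, worker-1 page on-call.
  db-m: +60 → 110 ≥ 80
  search-2: +50 → 50 < 90
  worker-2: +20+40 → 60 < 80
Round 3 — db-m pages on-call.
No further pages.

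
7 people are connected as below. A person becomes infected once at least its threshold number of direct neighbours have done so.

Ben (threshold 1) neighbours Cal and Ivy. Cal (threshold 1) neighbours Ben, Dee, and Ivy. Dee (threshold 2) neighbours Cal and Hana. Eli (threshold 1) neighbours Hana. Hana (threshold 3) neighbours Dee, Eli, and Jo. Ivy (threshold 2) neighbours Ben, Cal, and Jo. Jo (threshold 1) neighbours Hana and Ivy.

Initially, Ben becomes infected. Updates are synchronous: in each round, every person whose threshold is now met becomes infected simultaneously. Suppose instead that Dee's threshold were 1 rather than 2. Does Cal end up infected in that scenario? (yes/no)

With Dee's threshold at 1:
Round 1 — Ben becomes infected (initial).
Round 2 — checking thresholds:
  Cal: 1 of 3 neighbours ≥ 1, becomes infected.
  Ivy: 1 of 3 neighbours < 2, below threshold.
Round 3 — checking thresholds:
  Dee: 1 of 2 neighbours ≥ 1, becomes infected.
  Ivy: 2 of 3 neighbours ≥ 2, becomes infected.
Round 4 — checking thresholds:
  Hana: 1 of 3 neighbours < 3, below threshold.
  Jo: 1 of 2 neighbours ≥ 1, becomes infected.
Round 5 — no new infections; cascade stops.

yes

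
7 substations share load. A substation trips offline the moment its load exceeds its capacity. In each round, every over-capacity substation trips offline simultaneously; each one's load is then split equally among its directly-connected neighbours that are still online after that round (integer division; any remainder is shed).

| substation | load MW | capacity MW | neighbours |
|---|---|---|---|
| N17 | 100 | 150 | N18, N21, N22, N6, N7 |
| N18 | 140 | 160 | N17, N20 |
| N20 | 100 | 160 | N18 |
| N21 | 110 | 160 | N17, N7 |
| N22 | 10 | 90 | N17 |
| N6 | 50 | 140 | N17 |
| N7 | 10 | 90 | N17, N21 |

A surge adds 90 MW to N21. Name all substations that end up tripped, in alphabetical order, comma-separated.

Round 1 — N21 at 200 > 160. N21 trips offline.
  N21 sheds 200 MW to N17, N7: 100 each.
    N17: 100+100 = 200 > 150
    N7: 10+100 = 110 > 90
Round 2 — N17, N7 trip offline.
  N17 sheds 200 MW to N18, N22, N6: 66 each (2 lost).
    N18: 140+66 = 206 > 160
    N22: 10+66 = 76 ≤ 90
    N6: 50+66 = 116 ≤ 140
  N7 sheds 110 MW: no online neighbours, lost.
Round 3 — N18 trips offline.
  N18 sheds 206 MW to N20: 206 each.
    N20: 100+206 = 306 > 160
Round 4 — N20 trips offline.
  N20 sheds 306 MW: no online neighbours, lost.
No further trips.

N17, N18, N20, N21, N7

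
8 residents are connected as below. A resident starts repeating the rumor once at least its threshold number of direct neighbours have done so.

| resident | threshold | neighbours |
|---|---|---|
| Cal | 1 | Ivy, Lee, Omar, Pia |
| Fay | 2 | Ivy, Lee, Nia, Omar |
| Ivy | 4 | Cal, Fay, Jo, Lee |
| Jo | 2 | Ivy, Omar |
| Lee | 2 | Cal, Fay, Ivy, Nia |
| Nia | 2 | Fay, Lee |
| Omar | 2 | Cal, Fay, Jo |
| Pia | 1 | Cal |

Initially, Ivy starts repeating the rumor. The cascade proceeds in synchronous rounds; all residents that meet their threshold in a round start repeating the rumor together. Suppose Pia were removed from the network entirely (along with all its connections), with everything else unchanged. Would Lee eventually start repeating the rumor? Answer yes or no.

yes

With Pia removed:
Round 1 — Ivy starts repeating the rumor (initial).
Round 2 — checking thresholds:
  Cal: 1 of 3 neighbours ≥ 1, starts repeating the rumor.
  Fay: 1 of 4 neighbours < 2, holds.
  Jo: 1 of 2 neighbours < 2, holds.
  Lee: 1 of 4 neighbours < 2, holds.
Round 3 — checking thresholds:
  Fay: 1 of 4 neighbours < 2, holds.
  Jo: 1 of 2 neighbours < 2, holds.
  Lee: 2 of 4 neighbours ≥ 2, starts repeating the rumor.
  Omar: 1 of 3 neighbours < 2, holds.
Round 4 — checking thresholds:
  Fay: 2 of 4 neighbours ≥ 2, starts repeating the rumor.
  Jo: 1 of 2 neighbours < 2, holds.
  Nia: 1 of 2 neighbours < 2, holds.
  Omar: 1 of 3 neighbours < 2, holds.
Round 5 — checking thresholds:
  Jo: 1 of 2 neighbours < 2, holds.
  Nia: 2 of 2 neighbours ≥ 2, starts repeating the rumor.
  Omar: 2 of 3 neighbours ≥ 2, starts repeating the rumor.
Round 6 — checking thresholds:
  Jo: 2 of 2 neighbours ≥ 2, starts repeating the rumor.
Round 7 — no new spreads; cascade stops.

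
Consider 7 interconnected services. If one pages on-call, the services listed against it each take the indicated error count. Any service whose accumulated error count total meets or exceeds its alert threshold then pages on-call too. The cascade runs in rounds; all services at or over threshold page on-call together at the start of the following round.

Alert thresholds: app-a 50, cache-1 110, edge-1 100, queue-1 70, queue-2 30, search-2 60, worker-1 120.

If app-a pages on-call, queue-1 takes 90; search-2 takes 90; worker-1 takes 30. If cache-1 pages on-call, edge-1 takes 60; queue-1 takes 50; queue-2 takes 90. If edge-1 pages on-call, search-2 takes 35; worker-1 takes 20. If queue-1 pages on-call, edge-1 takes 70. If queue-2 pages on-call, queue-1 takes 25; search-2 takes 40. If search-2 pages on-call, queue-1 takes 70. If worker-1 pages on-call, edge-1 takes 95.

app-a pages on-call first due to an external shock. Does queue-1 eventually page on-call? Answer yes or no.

Round 1 — app-a pages on-call (initial).
  queue-1: +90 → 90 ≥ 70
  search-2: +90 → 90 ≥ 60
  worker-1: +30 → 30 < 120
Round 2 — queue-1, search-2 page on-call.
  edge-1: +70 → 70 < 100
No further pages.

yes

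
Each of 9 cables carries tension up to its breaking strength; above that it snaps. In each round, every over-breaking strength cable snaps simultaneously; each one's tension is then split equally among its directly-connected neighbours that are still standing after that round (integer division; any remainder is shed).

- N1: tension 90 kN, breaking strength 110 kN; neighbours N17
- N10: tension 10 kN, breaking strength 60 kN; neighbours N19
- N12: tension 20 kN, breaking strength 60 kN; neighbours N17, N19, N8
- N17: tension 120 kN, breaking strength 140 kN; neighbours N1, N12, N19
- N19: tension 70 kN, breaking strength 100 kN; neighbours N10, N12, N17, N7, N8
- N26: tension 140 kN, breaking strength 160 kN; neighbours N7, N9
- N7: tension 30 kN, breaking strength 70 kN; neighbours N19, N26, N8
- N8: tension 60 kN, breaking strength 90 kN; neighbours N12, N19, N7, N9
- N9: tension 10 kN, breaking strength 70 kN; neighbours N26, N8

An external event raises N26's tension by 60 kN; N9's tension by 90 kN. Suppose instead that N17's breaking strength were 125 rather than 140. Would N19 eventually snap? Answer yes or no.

With N17's breaking strength at 125:
Round 1 — N26 at 200 > 160; N9 at 100 > 70. N26, N9 snap.
  N26 sheds 200 kN to N7: 200 each.
    N7: 30+200 = 230 > 70
  N9 sheds 100 kN to N8: 100 each.
    N8: 60+100 = 160 > 90
Round 2 — N7, N8 snap.
  N7 sheds 230 kN to N19: 230 each.
    N19: 70+230 = 300 > 100
  N8 sheds 160 kN to N12, N19: 80 each.
    N12: 20+80 = 100 > 60
    N19: 300+80 = 380 > 100
Round 3 — N12, N19 snap.
  N12 sheds 100 kN to N17: 100 each.
    N17: 120+100 = 220 > 125
  N19 sheds 380 kN to N10, N17: 190 each.
    N10: 10+190 = 200 > 60
    N17: 220+190 = 410 > 125
Round 4 — N10, N17 snap.
  N10 sheds 200 kN: no online neighbours, lost.
  N17 sheds 410 kN to N1: 410 each.
    N1: 90+410 = 500 > 110
Round 5 — N1 snaps.
  N1 sheds 500 kN: no online neighbours, lost.
No further breaks.

yes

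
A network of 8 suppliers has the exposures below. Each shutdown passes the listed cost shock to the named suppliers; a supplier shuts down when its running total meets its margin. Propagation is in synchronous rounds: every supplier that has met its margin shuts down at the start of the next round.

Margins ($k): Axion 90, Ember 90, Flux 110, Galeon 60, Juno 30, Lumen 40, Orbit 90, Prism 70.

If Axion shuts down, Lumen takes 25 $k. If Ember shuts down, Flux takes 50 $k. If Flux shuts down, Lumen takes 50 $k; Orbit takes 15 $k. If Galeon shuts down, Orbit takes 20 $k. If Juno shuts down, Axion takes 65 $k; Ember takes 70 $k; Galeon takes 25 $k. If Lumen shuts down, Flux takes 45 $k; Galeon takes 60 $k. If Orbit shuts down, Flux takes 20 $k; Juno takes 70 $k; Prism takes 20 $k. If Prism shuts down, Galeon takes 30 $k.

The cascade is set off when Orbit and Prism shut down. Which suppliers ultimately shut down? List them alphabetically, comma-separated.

Round 1 — Orbit, Prism shut down (initial).
  Flux: +20 → 20 < 110
  Galeon: +30 → 30 < 60
  Juno: +70 → 70 ≥ 30
Round 2 — Juno shuts down.
  Axion: +65 → 65 < 90
  Ember: +70 → 70 < 90
  Galeon: +25 → 55 < 60
No further shutdowns.

Juno, Orbit, Prism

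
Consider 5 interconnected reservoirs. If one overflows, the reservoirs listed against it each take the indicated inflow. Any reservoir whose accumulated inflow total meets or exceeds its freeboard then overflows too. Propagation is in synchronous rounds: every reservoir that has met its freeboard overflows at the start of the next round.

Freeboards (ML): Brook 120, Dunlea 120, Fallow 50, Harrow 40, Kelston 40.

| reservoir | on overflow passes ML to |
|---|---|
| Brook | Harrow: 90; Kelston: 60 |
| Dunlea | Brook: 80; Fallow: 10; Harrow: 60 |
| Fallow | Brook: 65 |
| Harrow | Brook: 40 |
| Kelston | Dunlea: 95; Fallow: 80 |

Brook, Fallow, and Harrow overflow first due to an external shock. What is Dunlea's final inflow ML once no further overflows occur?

Round 1 — Brook, Fallow, Harrow overflow (initial).
  Kelston: +60 → 60 ≥ 40
Round 2 — Kelston overflows.
  Dunlea: +95 → 95 < 120
No further overflows.

95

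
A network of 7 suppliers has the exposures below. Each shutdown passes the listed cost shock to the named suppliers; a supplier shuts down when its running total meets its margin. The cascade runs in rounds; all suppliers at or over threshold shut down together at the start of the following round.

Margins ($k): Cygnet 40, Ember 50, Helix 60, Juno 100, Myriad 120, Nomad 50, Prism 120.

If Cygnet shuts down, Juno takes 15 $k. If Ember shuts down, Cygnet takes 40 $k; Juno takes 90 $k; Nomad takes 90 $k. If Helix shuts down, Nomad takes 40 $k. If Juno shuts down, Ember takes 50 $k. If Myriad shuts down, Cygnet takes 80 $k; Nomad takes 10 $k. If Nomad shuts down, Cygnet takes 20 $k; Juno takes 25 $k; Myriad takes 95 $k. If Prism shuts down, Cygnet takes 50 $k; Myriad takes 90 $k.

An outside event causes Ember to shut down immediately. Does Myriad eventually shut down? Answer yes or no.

no

Round 1 — Ember shuts down (initial).
  Cygnet: +40 → 40 ≥ 40
  Juno: +90 → 90 < 100
  Nomad: +90 → 90 ≥ 50
Round 2 — Cygnet, Nomad shut down.
  Juno: +15+25 → 130 ≥ 100
  Myriad: +95 → 95 < 120
Round 3 — Juno shuts down.
No further shutdowns.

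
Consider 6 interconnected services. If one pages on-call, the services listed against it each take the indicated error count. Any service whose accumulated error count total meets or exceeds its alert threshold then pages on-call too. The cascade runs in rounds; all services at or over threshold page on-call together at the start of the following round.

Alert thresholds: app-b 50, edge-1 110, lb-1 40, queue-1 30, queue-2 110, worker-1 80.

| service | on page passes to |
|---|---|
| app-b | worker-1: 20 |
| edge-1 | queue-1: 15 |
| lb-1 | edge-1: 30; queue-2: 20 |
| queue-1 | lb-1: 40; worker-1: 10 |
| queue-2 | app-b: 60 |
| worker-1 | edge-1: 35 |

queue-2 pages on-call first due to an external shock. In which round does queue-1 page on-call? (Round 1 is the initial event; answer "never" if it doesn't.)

Round 1 — queue-2 pages on-call (initial).
  app-b: +60 → 60 ≥ 50
Round 2 — app-b pages on-call.
  worker-1: +20 → 20 < 80
No further pages.

never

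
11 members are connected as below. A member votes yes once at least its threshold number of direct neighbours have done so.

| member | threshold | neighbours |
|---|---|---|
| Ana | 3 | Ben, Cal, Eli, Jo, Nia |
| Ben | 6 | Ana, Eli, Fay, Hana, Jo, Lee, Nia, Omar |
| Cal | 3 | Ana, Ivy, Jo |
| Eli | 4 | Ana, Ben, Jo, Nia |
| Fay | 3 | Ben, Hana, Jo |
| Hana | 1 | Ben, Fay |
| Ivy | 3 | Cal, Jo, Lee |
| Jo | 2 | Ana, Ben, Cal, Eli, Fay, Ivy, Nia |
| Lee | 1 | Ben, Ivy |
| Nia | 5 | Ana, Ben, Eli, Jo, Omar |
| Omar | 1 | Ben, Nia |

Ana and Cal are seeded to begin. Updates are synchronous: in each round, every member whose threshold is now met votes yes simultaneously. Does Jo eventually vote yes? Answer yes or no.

yes

Round 1 — Ana, Cal vote yes (initial).
Round 2 — checking thresholds:
  Ben: 1 of 8 neighbours < 6, holds.
  Eli: 1 of 4 neighbours < 4, holds.
  Ivy: 1 of 3 neighbours < 3, holds.
  Jo: 2 of 7 neighbours ≥ 2, votes yes.
  Nia: 1 of 5 neighbours < 5, holds.
Round 3 — no new yes votes; cascade stops.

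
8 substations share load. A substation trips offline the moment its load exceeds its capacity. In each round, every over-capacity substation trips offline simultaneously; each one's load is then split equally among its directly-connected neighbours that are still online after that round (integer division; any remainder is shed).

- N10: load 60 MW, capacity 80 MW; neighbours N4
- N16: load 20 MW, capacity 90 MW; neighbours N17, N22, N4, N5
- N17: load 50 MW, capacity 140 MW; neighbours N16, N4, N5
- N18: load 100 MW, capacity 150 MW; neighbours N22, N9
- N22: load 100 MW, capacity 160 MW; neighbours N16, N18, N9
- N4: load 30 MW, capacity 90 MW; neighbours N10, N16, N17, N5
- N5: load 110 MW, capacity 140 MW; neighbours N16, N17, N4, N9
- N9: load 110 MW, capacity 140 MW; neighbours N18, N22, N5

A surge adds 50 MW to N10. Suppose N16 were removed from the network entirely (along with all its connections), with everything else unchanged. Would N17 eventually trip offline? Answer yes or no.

yes

With N16 removed:
Round 1 — N10 at 110 > 80. N10 trips offline.
  N10 sheds 110 MW to N4: 110 each.
    N4: 30+110 = 140 > 90
Round 2 — N4 trips offline.
  N4 sheds 140 MW to N17, N5: 70 each.
    N17: 50+70 = 120 ≤ 140
    N5: 110+70 = 180 > 140
Round 3 — N5 trips offline.
  N5 sheds 180 MW to N17, N9: 90 each.
    N17: 120+90 = 210 > 140
    N9: 110+90 = 200 > 140
Round 4 — N17, N9 trip offline.
  N17 sheds 210 MW: no online neighbours, lost.
  N9 sheds 200 MW to N18, N22: 100 each.
    N18: 100+100 = 200 > 150
    N22: 100+100 = 200 > 160
Round 5 — N18, N22 trip offline.
  N18 sheds 200 MW: no online neighbours, lost.
  N22 sheds 200 MW: no online neighbours, lost.
No further trips.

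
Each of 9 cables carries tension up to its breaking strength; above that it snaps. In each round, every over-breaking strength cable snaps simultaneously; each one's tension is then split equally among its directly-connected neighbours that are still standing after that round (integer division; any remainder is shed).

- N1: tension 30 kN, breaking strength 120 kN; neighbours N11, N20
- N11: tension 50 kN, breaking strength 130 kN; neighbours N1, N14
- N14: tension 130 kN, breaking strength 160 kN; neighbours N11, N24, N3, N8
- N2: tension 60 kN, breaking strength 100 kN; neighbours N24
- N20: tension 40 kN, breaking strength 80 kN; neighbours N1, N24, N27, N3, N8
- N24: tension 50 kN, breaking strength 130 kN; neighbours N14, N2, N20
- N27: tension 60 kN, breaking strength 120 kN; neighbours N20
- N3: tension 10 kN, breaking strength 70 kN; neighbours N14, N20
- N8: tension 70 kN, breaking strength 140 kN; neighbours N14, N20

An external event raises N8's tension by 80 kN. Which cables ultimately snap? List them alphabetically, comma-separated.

Round 1 — N8 at 150 > 140. N8 snaps.
  N8 sheds 150 kN to N14, N20: 75 each.
    N14: 130+75 = 205 > 160
    N20: 40+75 = 115 > 80
Round 2 — N14, N20 snap.
  N14 sheds 205 kN to N11, N24, N3: 68 each (1 lost).
    N11: 50+68 = 118 ≤ 130
    N24: 50+68 = 118 ≤ 130
    N3: 10+68 = 78 > 70
  N20 sheds 115 kN to N1, N24, N27, N3: 28 each (3 lost).
    N1: 30+28 = 58 ≤ 120
    N24: 118+28 = 146 > 130
    N27: 60+28 = 88 ≤ 120
    N3: 78+28 = 106 > 70
Round 3 — N24, N3 snap.
  N24 sheds 146 kN to N2: 146 each.
    N2: 60+146 = 206 > 100
  N3 sheds 106 kN: no online neighbours, lost.
Round 4 — N2 snaps.
  N2 sheds 206 kN: no online neighbours, lost.
No further breaks.

N14, N2, N20, N24, N3, N8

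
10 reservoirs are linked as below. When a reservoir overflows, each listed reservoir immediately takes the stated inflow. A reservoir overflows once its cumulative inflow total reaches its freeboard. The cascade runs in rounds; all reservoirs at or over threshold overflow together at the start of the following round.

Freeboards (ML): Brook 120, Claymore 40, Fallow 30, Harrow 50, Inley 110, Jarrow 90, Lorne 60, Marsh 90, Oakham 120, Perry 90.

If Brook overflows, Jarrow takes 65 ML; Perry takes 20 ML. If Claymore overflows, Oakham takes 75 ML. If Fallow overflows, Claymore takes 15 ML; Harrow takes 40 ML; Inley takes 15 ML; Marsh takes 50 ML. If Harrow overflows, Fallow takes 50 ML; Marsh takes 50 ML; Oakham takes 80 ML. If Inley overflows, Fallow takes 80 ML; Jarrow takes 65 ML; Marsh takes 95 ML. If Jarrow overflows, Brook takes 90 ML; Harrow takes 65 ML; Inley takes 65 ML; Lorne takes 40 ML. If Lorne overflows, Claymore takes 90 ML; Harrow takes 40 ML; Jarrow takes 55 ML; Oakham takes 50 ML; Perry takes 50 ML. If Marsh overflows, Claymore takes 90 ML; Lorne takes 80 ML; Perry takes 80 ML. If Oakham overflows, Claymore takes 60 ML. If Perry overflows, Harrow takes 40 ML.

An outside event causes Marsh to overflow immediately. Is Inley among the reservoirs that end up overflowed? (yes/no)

Round 1 — Marsh overflows (initial).
  Claymore: +90 → 90 ≥ 40
  Lorne: +80 → 80 ≥ 60
  Perry: +80 → 80 < 90
Round 2 — Claymore, Lorne overflow.
  Harrow: +40 → 40 < 50
  Jarrow: +55 → 55 < 90
  Oakham: +75+50 → 125 ≥ 120
  Perry: +50 → 130 ≥ 90
Round 3 — Oakham, Perry overflow.
  Harrow: +40 → 80 ≥ 50
Round 4 — Harrow overflows.
  Fallow: +50 → 50 ≥ 30
Round 5 — Fallow overflows.
  Inley: +15 → 15 < 110
No further overflows.

no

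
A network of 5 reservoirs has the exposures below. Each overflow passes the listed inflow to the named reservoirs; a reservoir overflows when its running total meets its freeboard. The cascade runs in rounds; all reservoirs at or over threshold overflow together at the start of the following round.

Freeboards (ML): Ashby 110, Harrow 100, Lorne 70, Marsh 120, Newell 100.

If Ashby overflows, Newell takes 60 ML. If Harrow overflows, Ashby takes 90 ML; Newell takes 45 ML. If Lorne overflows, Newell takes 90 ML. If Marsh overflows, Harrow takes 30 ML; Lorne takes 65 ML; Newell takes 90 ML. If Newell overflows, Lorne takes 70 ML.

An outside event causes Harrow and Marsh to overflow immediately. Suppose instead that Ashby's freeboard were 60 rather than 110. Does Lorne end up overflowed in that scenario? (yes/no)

yes

With Ashby's freeboard at 60:
Round 1 — Harrow, Marsh overflow (initial).
  Ashby: +90 → 90 ≥ 60
  Lorne: +65 → 65 < 70
  Newell: +45+90 → 135 ≥ 100
Round 2 — Ashby, Newell overflow.
  Lorne: +70 → 135 ≥ 70
Round 3 — Lorne overflows.
No further overflows.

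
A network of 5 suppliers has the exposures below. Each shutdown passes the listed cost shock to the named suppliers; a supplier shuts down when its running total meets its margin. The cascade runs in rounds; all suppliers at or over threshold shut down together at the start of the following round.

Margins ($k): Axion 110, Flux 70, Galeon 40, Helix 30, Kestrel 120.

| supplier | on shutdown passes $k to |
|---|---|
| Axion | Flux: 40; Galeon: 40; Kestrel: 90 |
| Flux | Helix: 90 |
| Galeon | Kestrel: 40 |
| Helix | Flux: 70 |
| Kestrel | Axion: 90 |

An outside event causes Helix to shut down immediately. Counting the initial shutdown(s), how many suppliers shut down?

2

Round 1 — Helix shuts down (initial).
  Flux: +70 → 70 ≥ 70
Round 2 — Flux shuts down.
No further shutdowns.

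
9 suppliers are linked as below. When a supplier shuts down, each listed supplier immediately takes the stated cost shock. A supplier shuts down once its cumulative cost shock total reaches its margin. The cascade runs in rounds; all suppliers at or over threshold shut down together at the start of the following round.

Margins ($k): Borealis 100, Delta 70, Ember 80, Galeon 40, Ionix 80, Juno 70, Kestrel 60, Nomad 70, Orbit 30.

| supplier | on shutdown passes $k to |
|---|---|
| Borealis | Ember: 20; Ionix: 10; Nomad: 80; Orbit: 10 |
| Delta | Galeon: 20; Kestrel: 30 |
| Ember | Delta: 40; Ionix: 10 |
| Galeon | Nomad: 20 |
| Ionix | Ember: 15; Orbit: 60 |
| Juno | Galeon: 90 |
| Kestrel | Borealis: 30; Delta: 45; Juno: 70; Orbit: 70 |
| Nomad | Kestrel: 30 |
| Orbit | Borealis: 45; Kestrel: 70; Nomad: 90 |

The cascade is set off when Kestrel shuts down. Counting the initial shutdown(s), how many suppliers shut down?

5

Round 1 — Kestrel shuts down (initial).
  Borealis: +30 → 30 < 100
  Delta: +45 → 45 < 70
  Juno: +70 → 70 ≥ 70
  Orbit: +70 → 70 ≥ 30
Round 2 — Juno, Orbit shut down.
  Borealis: +45 → 75 < 100
  Galeon: +90 → 90 ≥ 40
  Nomad: +90 → 90 ≥ 70
Round 3 — Galeon, Nomad shut down.
No further shutdowns.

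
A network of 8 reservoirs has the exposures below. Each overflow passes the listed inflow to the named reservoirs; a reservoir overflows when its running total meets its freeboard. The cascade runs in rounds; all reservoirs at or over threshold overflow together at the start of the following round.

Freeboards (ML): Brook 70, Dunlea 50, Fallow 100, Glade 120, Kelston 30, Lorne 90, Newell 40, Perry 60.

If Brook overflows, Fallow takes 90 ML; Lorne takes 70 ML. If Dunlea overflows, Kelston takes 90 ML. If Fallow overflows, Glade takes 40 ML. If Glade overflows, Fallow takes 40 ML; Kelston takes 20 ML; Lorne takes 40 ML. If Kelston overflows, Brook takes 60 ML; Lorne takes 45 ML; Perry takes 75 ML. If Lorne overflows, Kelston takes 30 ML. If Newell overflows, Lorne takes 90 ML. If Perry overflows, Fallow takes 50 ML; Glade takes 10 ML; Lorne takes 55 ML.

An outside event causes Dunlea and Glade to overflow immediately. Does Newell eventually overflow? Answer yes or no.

no

Round 1 — Dunlea, Glade overflow (initial).
  Fallow: +40 → 40 < 100
  Kelston: +90+20 → 110 ≥ 30
  Lorne: +40 → 40 < 90
Round 2 — Kelston overflows.
  Brook: +60 → 60 < 70
  Lorne: +45 → 85 < 90
  Perry: +75 → 75 ≥ 60
Round 3 — Perry overflows.
  Fallow: +50 → 90 < 100
  Lorne: +55 → 140 ≥ 90
Round 4 — Lorne overflows.
No further overflows.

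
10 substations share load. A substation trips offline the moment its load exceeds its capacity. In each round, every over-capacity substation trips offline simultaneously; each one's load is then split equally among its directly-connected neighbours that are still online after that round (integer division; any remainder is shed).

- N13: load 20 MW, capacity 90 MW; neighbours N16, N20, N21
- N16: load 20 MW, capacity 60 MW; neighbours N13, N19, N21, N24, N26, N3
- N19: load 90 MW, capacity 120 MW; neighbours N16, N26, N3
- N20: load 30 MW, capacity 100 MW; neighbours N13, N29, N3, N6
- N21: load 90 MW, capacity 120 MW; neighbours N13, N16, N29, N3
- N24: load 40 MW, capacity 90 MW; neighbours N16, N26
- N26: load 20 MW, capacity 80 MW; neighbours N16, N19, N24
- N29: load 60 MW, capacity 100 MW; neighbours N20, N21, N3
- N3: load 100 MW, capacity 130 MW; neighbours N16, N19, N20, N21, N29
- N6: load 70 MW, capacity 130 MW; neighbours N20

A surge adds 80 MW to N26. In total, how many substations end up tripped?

10

Round 1 — N26 at 100 > 80. N26 trips offline.
  N26 sheds 100 MW to N16, N19, N24: 33 each (1 lost).
    N16: 20+33 = 53 ≤ 60
    N19: 90+33 = 123 > 120
    N24: 40+33 = 73 ≤ 90
Round 2 — N19 trips offline.
  N19 sheds 123 MW to N16, N3: 61 each (1 lost).
    N16: 53+61 = 114 > 60
    N3: 100+61 = 161 > 130
Round 3 — N16, N3 trip offline.
  N16 sheds 114 MW to N13, N21, N24: 38 each.
    N13: 20+38 = 58 ≤ 90
    N21: 90+38 = 128 > 120
    N24: 73+38 = 111 > 90
  N3 sheds 161 MW to N20, N21, N29: 53 each (2 lost).
    N20: 30+53 = 83 ≤ 100
    N21: 128+53 = 181 > 120
    N29: 60+53 = 113 > 100
Round 4 — N21, N24, N29 trip offline.
  N21 sheds 181 MW to N13: 181 each.
    N13: 58+181 = 239 > 90
  N24 sheds 111 MW: no online neighbours, lost.
  N29 sheds 113 MW to N20: 113 each.
    N20: 83+113 = 196 > 100
Round 5 — N13, N20 trip offline.
  N13 sheds 239 MW: no online neighbours, lost.
  N20 sheds 196 MW to N6: 196 each.
    N6: 70+196 = 266 > 130
Round 6 — N6 trips offline.
  N6 sheds 266 MW: no online neighbours, lost.
No further trips.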